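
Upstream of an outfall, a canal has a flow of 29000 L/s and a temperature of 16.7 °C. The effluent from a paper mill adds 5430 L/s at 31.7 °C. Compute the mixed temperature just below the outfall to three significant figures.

Flow-weighted mixing: C = (Q_r C_r + Q_w C_w)/(Q_r + Q_w)
= (29000×16.7 + 5430×31.7)/(29000 + 5430) = 656400/34430 = 19.07 °C.

19.1 °C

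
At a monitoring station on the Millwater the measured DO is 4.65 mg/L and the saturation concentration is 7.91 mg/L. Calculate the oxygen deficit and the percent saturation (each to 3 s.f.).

D = C_s − C = 7.91 − 4.65 = 3.26 mg/L.
% saturation = 4.65/7.91 × 100 = 58.8 %.

D ≈ 3.26 mg/L; 58.8 % saturation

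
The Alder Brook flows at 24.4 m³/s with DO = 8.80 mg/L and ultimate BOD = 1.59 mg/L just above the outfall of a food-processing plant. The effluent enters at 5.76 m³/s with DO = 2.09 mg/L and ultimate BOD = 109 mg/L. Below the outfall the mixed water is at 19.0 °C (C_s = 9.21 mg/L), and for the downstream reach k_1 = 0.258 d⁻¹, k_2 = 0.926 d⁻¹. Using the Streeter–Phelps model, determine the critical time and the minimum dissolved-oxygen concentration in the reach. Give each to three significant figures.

t_c ≈ 1.58 d; minimum DO ≈ 5.12 mg/L

Mixed DO = (24.4×8.80 + 5.76×2.09)/(24.4+5.76) = 226.8/30.16 = 7.519 mg/L.
Mixed L₀ = (24.4×1.59 + 5.76×109)/(30.16) = 666.6/30.16 = 22.10 mg/L.
Initial deficit D₀ = C_s − DO₀ = 9.21 − 7.519 = 1.691 mg/L.
t_c = (1/0.6680) ln[(0.926/0.258)(1 − 1.691×0.6680/(0.258×22.10))] = 1.497 × ln(2.878) = 1.582 d.
D_c = (0.258/0.926) × 22.10 × e^(−0.258×1.582) = 0.2786 × 22.10 × 0.6648 = 4.094 mg/L.
Minimum DO = 9.21 − 4.094 = 5.116 mg/L.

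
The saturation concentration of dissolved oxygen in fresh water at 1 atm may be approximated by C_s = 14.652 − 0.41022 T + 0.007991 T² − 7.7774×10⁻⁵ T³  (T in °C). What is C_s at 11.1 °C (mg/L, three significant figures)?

C_s ≈ 11.0 mg/L

C_s = 14.652 − 0.41022×11.1 + 0.007991×11.1² − 7.7774×10⁻⁵×11.1³ = 10.98 mg/L.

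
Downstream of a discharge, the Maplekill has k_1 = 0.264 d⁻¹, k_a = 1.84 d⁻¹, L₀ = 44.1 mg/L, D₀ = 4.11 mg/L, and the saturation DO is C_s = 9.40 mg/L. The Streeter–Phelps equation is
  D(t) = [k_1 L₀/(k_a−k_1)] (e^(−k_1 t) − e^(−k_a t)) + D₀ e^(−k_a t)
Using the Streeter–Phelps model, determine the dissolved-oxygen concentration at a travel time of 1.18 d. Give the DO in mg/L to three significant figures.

DO ≈ 4.36 mg/L

k_1 L₀/(k_a−k_1) = 0.264×44.1/(1.84−0.264) = 11.64/1.576 = 7.387 mg/L.
e^(−k_1 t) = e^(−0.264×1.180) = 0.7323; e^(−k_a t) = e^(−1.84×1.180) = 0.1140.
D = 7.387 × (0.7323 − 0.1140) + 4.11 × 0.1140 = 4.568 + 0.4687 = 5.036 mg/L.
DO = C_s − D = 9.40 − 5.036 = 4.364 mg/L.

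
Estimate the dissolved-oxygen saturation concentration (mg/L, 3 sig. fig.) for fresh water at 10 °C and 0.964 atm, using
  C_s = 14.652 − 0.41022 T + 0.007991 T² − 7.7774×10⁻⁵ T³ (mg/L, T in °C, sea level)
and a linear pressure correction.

C_s ≈ 10.9 mg/L

At sea level: C_s = 14.652 − 0.41022×10 + 0.007991×10² − 7.7774×10⁻⁵×10³ = 11.27 mg/L.
Pressure correction: C_s' = 11.27 × 0.964 = 10.87 mg/L.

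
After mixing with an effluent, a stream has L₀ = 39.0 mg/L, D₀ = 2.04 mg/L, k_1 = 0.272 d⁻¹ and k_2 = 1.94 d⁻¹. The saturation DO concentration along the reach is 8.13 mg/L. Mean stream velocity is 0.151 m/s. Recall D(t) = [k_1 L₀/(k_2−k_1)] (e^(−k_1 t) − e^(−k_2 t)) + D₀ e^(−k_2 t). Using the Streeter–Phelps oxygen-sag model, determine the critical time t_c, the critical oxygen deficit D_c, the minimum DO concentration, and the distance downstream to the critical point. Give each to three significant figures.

At the critical point dD/dt = 0, so k_1 L₀ e^(−k_1 t) = k_2 D. Substituting D(t) from the Streeter–Phelps equation and solving for t gives
t_c = ln[(k_2/k_1)(1 − D₀(k_2−k_1)/(k_1 L₀))] / (k_2−k_1).
Here k_2−k_1 = 1.668 d⁻¹ and 1 − D₀(k_2−k_1)/(k_1 L₀) = 1 − 2.04×1.668/(0.272×39.0) = 0.6792, so
t_c = ln(7.132 × 0.6792) / 1.668 = 1.578 / 1.668 = 0.9460 d.
L(t_c) = L₀ e^(−k_1 t_c) = 39.0 × 0.7731 = 30.15 mg/L, and at the critical point k_2 D_c = k_1 L, so D_c = (0.272/1.94) × 30.15 = 4.228 mg/L.
Minimum DO = C_s − D_c = 8.13 − 4.228 = 3.902 mg/L.
x_c = v t_c = 0.151 m/s × 0.9460 d × 86400 s/d = 12340 m ≈ 12.3 km.

t_c ≈ 0.946 d; D_c ≈ 4.23 mg/L; min DO ≈ 3.90 mg/L; x_c ≈ 12.3 km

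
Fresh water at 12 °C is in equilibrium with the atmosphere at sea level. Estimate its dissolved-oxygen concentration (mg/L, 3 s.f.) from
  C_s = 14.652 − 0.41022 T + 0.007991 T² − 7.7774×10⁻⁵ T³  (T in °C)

C_s = 14.652 − 0.41022×12 + 0.007991×12² − 7.7774×10⁻⁵×12³ = 10.75 mg/L.

C_s ≈ 10.7 mg/L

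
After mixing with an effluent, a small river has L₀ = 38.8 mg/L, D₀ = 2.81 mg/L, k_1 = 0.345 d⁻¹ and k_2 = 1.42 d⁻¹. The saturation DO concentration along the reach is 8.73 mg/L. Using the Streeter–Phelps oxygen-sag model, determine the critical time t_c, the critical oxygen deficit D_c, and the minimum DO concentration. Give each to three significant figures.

With k_2/k_1 = 4.116 and 1 − D₀(k_2−k_1)/(k_1 L₀) = 0.7743,
t_c = ln(4.116 × 0.7743) / (1.42 − 0.345) = ln(3.187) / 1.075 = 1.159/1.075 = 1.078 d.
L(t_c) = L₀ e^(−k_1 t_c) = 38.8 × 0.6894 = 26.75 mg/L, and at the critical point k_2 D_c = k_1 L, so D_c = (0.345/1.42) × 26.75 = 6.498 mg/L.
Minimum DO = C_s − D_c = 8.73 − 6.498 = 2.232 mg/L.

t_c ≈ 1.08 d; D_c ≈ 6.50 mg/L; min DO ≈ 2.23 mg/L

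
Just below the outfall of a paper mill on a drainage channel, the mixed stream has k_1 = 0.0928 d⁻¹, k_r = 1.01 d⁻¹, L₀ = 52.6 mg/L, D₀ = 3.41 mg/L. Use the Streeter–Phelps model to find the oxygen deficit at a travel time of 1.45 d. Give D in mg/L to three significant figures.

k_1 L₀/(k_r−k_1) = 0.0928×52.6/(1.01−0.0928) = 4.881/0.9172 = 5.322 mg/L.
e^(−k_1 t) = e^(−0.0928×1.450) = 0.8741; e^(−k_r t) = e^(−1.01×1.450) = 0.2312.
D = 5.322 × (0.8741 − 0.2312) + 3.41 × 0.2312 = 3.422 + 0.7884 = 4.210 mg/L.

D ≈ 4.21 mg/L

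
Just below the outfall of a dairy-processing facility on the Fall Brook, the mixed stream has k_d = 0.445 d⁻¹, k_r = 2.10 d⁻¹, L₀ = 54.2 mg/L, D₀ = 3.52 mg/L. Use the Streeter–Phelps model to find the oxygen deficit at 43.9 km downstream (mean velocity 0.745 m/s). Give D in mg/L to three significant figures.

D ≈ 8.12 mg/L

Travel time t = x/v = 43.9 km / (0.745 m/s) = 43900 m / 0.745 m/s = 58930 s = 0.6820 d.
k_d L₀/(k_r−k_d) = 0.445×54.2/(2.10−0.445) = 24.12/1.655 = 14.57 mg/L.
e^(−k_d t) = e^(−0.445×0.6820) = 0.7382; e^(−k_r t) = e^(−2.10×0.6820) = 0.2388.
D = 14.57 × (0.7382 − 0.2388) + 3.52 × 0.2388 = 7.279 + 0.8405 = 8.119 mg/L.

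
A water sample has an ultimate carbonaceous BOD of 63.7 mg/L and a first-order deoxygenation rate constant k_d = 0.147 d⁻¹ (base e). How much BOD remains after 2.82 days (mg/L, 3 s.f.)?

L_t = L₀ e^(−k_d t) = 63.7 × e^(−0.147×2.82) = 63.7 × 0.6606 = 42.08 mg/L.

L ≈ 42.1 mg/L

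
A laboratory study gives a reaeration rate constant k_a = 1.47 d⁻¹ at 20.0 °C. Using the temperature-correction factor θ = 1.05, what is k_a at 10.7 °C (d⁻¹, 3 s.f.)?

k_a(T₂) = k_a(T₁) · θ^(T₂−T₁) = 1.47 × 1.05^(10.7−20.0)
= 1.47 × 1.05^-9.30 = 1.47 × 0.6352 = 0.9338 d⁻¹.

k_a ≈ 0.934 d⁻¹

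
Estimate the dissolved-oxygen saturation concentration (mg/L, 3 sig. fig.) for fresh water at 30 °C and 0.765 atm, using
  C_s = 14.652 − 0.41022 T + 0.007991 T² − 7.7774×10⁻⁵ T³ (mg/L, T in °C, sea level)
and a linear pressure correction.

At sea level: C_s = 14.652 − 0.41022×30 + 0.007991×30² − 7.7774×10⁻⁵×30³ = 7.437 mg/L.
Pressure correction: C_s' = 7.437 × 0.765 = 5.690 mg/L.

C_s ≈ 5.69 mg/L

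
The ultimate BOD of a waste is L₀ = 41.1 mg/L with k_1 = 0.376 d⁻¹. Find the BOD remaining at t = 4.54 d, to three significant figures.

L ≈ 7.46 mg/L

L_t = L₀ e^(−k_1 t) = 41.1 × e^(−0.376×4.54) = 41.1 × 0.1814 = 7.456 mg/L.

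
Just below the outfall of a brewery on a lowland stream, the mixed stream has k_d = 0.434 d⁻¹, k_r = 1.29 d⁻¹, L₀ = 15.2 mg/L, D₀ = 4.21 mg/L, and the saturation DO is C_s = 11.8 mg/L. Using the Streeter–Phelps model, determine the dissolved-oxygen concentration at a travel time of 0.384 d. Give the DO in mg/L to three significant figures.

DO ≈ 7.41 mg/L

k_d L₀/(k_r−k_d) = 0.434×15.2/(1.29−0.434) = 6.597/0.8560 = 7.707 mg/L.
e^(−k_d t) = e^(−0.434×0.3840) = 0.8465; e^(−k_r t) = e^(−1.29×0.3840) = 0.6094.
D = 7.707 × (0.8465 − 0.6094) + 4.21 × 0.6094 = 1.828 + 2.565 = 4.393 mg/L.
DO = C_s − D = 11.8 − 4.393 = 7.407 mg/L.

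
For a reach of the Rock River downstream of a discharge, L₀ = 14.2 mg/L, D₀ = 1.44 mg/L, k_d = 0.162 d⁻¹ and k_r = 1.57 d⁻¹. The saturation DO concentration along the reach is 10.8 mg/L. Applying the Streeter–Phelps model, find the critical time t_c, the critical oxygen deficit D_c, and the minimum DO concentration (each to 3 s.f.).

t_c = [1/(k_r−k_d)] ln[(k_r/k_d)(1 − D₀(k_r−k_d)/(k_d L₀))]
= [1/(1.57−0.162)] ln[(1.57/0.162)(1 − 1.44×1.408/(0.162×14.2))]
= (1/1.408) ln[9.691 × 0.1186] = 0.7102 × ln(1.150) = 0.7102 × 0.1394 = 0.09903 d.
D_c = (k_d/k_r) L₀ e^(−k_d t_c) = (0.162/1.57) × 14.2 × e^(−0.162×0.09903) = 0.1032 × 14.2 × 0.9841 = 1.442 mg/L.
Minimum DO = C_s − D_c = 10.8 − 1.442 = 9.358 mg/L.

t_c ≈ 0.0990 d; D_c ≈ 1.44 mg/L; min DO ≈ 9.36 mg/L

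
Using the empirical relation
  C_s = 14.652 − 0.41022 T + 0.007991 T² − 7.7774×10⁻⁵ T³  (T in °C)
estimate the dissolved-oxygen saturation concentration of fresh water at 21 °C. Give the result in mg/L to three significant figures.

C_s ≈ 8.84 mg/L

C_s = 14.652 − 0.41022×21 + 0.007991×21² − 7.7774×10⁻⁵×21³ = 8.841 mg/L.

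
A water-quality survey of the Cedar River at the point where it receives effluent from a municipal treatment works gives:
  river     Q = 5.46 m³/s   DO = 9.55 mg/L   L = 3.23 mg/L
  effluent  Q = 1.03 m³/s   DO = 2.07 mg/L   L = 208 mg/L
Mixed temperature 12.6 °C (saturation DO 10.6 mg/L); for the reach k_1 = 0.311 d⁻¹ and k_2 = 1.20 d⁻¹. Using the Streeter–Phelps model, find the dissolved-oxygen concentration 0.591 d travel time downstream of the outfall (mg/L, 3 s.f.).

Mixed DO = (5.46×9.55 + 1.03×2.07)/(5.46+1.03) = 54.28/6.490 = 8.363 mg/L.
Mixed L₀ = (5.46×3.23 + 1.03×208)/(6.490) = 231.9/6.490 = 35.73 mg/L.
Initial deficit D₀ = C_s − DO₀ = 10.6 − 8.363 = 2.237 mg/L.
D(0.591) = [0.311×35.73/(1.20−0.311)](e^(−0.311×0.591) − e^(−1.20×0.591)) + 2.237 e^(−1.20×0.591)
= 12.50 × (0.8321 − 0.4920) + 2.237 × 0.4920 = 5.351 mg/L.
DO = 10.6 − 5.351 = 5.249 mg/L.

DO ≈ 5.25 mg/L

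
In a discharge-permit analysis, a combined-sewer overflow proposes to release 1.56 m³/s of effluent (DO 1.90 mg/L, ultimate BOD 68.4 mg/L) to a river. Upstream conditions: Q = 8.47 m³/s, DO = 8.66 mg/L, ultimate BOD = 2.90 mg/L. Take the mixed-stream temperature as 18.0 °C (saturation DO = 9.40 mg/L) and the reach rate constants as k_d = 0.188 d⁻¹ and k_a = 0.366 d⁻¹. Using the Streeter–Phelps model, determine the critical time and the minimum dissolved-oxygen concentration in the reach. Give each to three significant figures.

t_c ≈ 2.96 d; minimum DO ≈ 5.55 mg/L

Mixed DO = (8.47×8.66 + 1.56×1.90)/(8.47+1.56) = 76.31/10.03 = 7.609 mg/L.
Mixed L₀ = (8.47×2.90 + 1.56×68.4)/(10.03) = 131.3/10.03 = 13.09 mg/L.
Initial deficit D₀ = C_s − DO₀ = 9.40 − 7.609 = 1.791 mg/L.
t_c = (1/0.1780) ln[(0.366/0.188)(1 − 1.791×0.1780/(0.188×13.09))] = 5.618 × ln(1.695) = 2.963 d.
D_c = (0.188/0.366) × 13.09 × e^(−0.188×2.963) = 0.5137 × 13.09 × 0.5729 = 3.851 mg/L.
Minimum DO = 9.40 − 3.851 = 5.549 mg/L.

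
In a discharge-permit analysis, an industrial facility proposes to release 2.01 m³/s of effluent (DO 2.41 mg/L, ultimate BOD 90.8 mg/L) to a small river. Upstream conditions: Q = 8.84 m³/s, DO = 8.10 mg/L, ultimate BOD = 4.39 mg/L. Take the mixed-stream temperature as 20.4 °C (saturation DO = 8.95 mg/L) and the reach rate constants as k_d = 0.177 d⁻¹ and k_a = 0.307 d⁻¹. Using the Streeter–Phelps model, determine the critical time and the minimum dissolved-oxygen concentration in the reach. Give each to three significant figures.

t_c ≈ 3.69 d; minimum DO ≈ 2.83 mg/L

Mixed DO = (8.84×8.10 + 2.01×2.41)/(8.84+2.01) = 76.45/10.85 = 7.046 mg/L.
Mixed L₀ = (8.84×4.39 + 2.01×90.8)/(10.85) = 221.3/10.85 = 20.40 mg/L.
Initial deficit D₀ = C_s − DO₀ = 8.95 − 7.046 = 1.904 mg/L.
t_c = (1/0.1300) ln[(0.307/0.177)(1 − 1.904×0.1300/(0.177×20.40))] = 7.692 × ln(1.616) = 3.690 d.
D_c = (0.177/0.307) × 20.40 × e^(−0.177×3.690) = 0.5765 × 20.40 × 0.5204 = 6.120 mg/L.
Minimum DO = 8.95 − 6.120 = 2.830 mg/L.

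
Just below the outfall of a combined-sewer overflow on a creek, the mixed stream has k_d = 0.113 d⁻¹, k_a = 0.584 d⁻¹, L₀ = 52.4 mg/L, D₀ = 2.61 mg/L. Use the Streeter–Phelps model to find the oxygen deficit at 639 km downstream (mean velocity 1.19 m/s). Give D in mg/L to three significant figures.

D ≈ 5.96 mg/L

Travel time t = x/v = 639 km / (1.19 m/s) = 639000 m / 1.19 m/s = 537000 s = 6.215 d.
k_d L₀/(k_a−k_d) = 0.113×52.4/(0.584−0.113) = 5.921/0.4710 = 12.57 mg/L.
e^(−k_d t) = e^(−0.113×6.215) = 0.4954; e^(−k_a t) = e^(−0.584×6.215) = 0.02653.
D = 12.57 × (0.4954 − 0.02653) + 2.61 × 0.02653 = 5.895 + 0.06924 = 5.964 mg/L.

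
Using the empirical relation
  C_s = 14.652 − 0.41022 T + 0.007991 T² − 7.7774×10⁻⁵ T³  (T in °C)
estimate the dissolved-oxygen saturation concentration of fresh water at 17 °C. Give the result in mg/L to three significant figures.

C_s ≈ 9.61 mg/L

C_s = 14.652 − 0.41022×17 + 0.007991×17² − 7.7774×10⁻⁵×17³ = 9.606 mg/L.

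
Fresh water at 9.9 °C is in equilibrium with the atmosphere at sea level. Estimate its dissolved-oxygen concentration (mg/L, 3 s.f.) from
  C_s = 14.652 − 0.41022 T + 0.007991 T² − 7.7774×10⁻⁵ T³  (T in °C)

C_s = 14.652 − 0.41022×9.9 + 0.007991×9.9² − 7.7774×10⁻⁵×9.9³ = 11.30 mg/L.

C_s ≈ 11.3 mg/L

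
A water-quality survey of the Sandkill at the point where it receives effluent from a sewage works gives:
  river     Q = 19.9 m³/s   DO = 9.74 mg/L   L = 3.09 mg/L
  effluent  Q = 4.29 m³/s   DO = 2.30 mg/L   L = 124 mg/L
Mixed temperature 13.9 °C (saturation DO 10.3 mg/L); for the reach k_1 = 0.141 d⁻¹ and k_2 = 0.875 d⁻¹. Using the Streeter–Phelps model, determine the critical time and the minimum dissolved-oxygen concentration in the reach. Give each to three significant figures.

Mixed DO = (19.9×9.74 + 4.29×2.30)/(19.9+4.29) = 203.7/24.19 = 8.421 mg/L.
Mixed L₀ = (19.9×3.09 + 4.29×124)/(24.19) = 593.5/24.19 = 24.53 mg/L.
Initial deficit D₀ = C_s − DO₀ = 10.3 − 8.421 = 1.879 mg/L.
t_c = (1/0.7340) ln[(0.875/0.141)(1 − 1.879×0.7340/(0.141×24.53))] = 1.362 × ln(3.731) = 1.794 d.
D_c = (0.141/0.875) × 24.53 × e^(−0.141×1.794) = 0.1611 × 24.53 × 0.7765 = 3.070 mg/L.
Minimum DO = 10.3 − 3.070 = 7.230 mg/L.

t_c ≈ 1.79 d; minimum DO ≈ 7.23 mg/L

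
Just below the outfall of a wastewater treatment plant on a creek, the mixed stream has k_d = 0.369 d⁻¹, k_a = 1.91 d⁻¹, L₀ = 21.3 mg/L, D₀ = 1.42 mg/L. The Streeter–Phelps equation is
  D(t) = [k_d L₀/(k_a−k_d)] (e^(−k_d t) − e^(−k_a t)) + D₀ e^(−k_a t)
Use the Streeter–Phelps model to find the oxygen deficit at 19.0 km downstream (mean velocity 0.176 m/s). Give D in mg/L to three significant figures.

Travel time t = x/v = 19.0 km / (0.176 m/s) = 19000 m / 0.176 m/s = 108000 s = 1.249 d.
k_d L₀/(k_a−k_d) = 0.369×21.3/(1.91−0.369) = 7.860/1.541 = 5.100 mg/L.
e^(−k_d t) = e^(−0.369×1.249) = 0.6306; e^(−k_a t) = e^(−1.91×1.249) = 0.09195.
D = 5.100 × (0.6306 − 0.09195) + 1.42 × 0.09195 = 2.747 + 0.1306 = 2.878 mg/L.

D ≈ 2.88 mg/L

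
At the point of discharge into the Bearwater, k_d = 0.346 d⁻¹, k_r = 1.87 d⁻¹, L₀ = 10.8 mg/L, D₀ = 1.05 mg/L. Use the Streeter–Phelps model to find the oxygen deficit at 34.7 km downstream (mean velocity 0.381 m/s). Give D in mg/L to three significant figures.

D ≈ 1.51 mg/L

Travel time t = x/v = 34.7 km / (0.381 m/s) = 34700 m / 0.381 m/s = 91080 s = 1.054 d.
k_d L₀/(k_r−k_d) = 0.346×10.8/(1.87−0.346) = 3.737/1.524 = 2.452 mg/L.
e^(−k_d t) = e^(−0.346×1.054) = 0.6944; e^(−k_r t) = e^(−1.87×1.054) = 0.1393.
D = 2.452 × (0.6944 − 0.1393) + 1.05 × 0.1393 = 1.361 + 0.1463 = 1.507 mg/L.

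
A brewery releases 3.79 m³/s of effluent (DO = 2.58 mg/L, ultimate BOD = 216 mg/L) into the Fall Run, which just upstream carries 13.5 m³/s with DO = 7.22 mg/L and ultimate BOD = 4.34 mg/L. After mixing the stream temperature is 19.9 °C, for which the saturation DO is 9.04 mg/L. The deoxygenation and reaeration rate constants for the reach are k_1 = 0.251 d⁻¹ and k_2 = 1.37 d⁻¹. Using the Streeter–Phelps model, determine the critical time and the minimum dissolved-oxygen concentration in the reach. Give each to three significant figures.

Mixed DO = (13.5×7.22 + 3.79×2.58)/(13.5+3.79) = 107.2/17.29 = 6.203 mg/L.
Mixed L₀ = (13.5×4.34 + 3.79×216)/(17.29) = 877.2/17.29 = 50.74 mg/L.
Initial deficit D₀ = C_s − DO₀ = 9.04 − 6.203 = 2.837 mg/L.
t_c = (1/1.119) ln[(1.37/0.251)(1 − 2.837×1.119/(0.251×50.74))] = 0.8937 × ln(4.097) = 1.260 d.
D_c = (0.251/1.37) × 50.74 × e^(−0.251×1.260) = 0.1832 × 50.74 × 0.7288 = 6.775 mg/L.
Minimum DO = 9.04 − 6.775 = 2.265 mg/L.

t_c ≈ 1.26 d; minimum DO ≈ 2.27 mg/L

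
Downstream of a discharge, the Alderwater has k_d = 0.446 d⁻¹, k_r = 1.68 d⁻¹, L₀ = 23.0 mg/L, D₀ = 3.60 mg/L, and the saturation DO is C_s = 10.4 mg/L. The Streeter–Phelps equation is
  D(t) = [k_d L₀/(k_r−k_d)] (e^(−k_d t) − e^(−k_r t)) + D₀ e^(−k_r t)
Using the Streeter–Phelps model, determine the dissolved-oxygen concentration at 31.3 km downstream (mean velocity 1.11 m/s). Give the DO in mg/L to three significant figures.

Travel time t = x/v = 31.3 km / (1.11 m/s) = 31300 m / 1.11 m/s = 28200 s = 0.3264 d.
k_d L₀/(k_r−k_d) = 0.446×23.0/(1.68−0.446) = 10.26/1.234 = 8.313 mg/L.
e^(−k_d t) = e^(−0.446×0.3264) = 0.8645; e^(−k_r t) = e^(−1.68×0.3264) = 0.5779.
D = 8.313 × (0.8645 − 0.5779) + 3.60 × 0.5779 = 2.382 + 2.081 = 4.463 mg/L.
DO = C_s − D = 10.4 − 4.463 = 5.937 mg/L.

DO ≈ 5.94 mg/L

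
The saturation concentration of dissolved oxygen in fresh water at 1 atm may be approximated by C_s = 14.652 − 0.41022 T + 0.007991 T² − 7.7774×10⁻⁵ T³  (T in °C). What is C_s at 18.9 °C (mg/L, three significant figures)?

C_s ≈ 9.23 mg/L

C_s = 14.652 − 0.41022×18.9 + 0.007991×18.9² − 7.7774×10⁻⁵×18.9³ = 9.228 mg/L.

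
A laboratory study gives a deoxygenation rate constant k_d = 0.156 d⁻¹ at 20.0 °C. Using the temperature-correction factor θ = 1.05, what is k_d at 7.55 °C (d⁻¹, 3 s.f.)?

k_d(T₂) = k_d(T₁) · θ^(T₂−T₁) = 0.156 × 1.05^(7.55−20.0)
= 0.156 × 1.05^-12.4 = 0.156 × 0.5447 = 0.08498 d⁻¹.

k_d ≈ 0.0850 d⁻¹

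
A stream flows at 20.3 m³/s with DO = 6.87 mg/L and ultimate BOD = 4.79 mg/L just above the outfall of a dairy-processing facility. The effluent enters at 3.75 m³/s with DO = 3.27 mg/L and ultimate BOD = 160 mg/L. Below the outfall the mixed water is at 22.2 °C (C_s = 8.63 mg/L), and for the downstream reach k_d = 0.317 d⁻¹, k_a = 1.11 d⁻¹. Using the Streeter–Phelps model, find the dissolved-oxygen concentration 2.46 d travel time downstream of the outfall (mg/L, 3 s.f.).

DO ≈ 3.92 mg/L

Mixed DO = (20.3×6.87 + 3.75×3.27)/(20.3+3.75) = 151.7/24.05 = 6.309 mg/L.
Mixed L₀ = (20.3×4.79 + 3.75×160)/(24.05) = 697.2/24.05 = 28.99 mg/L.
Initial deficit D₀ = C_s − DO₀ = 8.63 − 6.309 = 2.321 mg/L.
D(2.46) = [0.317×28.99/(1.11−0.317)](e^(−0.317×2.46) − e^(−1.11×2.46)) + 2.321 e^(−1.11×2.46)
= 11.59 × (0.4585 − 0.06518) + 2.321 × 0.06518 = 4.709 mg/L.
DO = 8.63 − 4.709 = 3.921 mg/L.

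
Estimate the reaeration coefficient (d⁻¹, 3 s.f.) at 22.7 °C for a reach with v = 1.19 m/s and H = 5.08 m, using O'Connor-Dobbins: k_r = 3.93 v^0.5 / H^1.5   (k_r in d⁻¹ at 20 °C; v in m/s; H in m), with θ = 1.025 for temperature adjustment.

k_r ≈ 0.400 d⁻¹

k_r(20) = 3.93 × 1.19^0.5 / 5.08^1.5 = 3.93 × 1.091 / 11.45 = 0.3744 d⁻¹.
k_r(22.7) = 0.3744 × 1.025^(22.7−20) = 0.3744 × 1.069 = 0.4002 d⁻¹.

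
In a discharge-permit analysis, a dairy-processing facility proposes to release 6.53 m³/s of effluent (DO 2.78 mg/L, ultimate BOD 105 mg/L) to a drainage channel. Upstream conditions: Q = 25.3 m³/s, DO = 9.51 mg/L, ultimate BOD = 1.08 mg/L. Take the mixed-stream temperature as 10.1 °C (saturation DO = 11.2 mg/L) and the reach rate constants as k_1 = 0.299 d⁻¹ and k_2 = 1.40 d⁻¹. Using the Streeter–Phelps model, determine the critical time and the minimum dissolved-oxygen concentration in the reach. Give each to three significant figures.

t_c ≈ 0.764 d; minimum DO ≈ 7.39 mg/L

Mixed DO = (25.3×9.51 + 6.53×2.78)/(25.3+6.53) = 258.8/31.83 = 8.129 mg/L.
Mixed L₀ = (25.3×1.08 + 6.53×105)/(31.83) = 713.0/31.83 = 22.40 mg/L.
Initial deficit D₀ = C_s − DO₀ = 11.2 − 8.129 = 3.071 mg/L.
t_c = (1/1.101) ln[(1.40/0.299)(1 − 3.071×1.101/(0.299×22.40))] = 0.9083 × ln(2.319) = 0.7639 d.
D_c = (0.299/1.40) × 22.40 × e^(−0.299×0.7639) = 0.2136 × 22.40 × 0.7958 = 3.807 mg/L.
Minimum DO = 11.2 − 3.807 = 7.393 mg/L.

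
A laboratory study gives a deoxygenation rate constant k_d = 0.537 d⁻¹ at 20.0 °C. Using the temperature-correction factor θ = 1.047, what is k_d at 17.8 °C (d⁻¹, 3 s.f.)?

k_d(T₂) = k_d(T₁) · θ^(T₂−T₁) = 0.537 × 1.047^(17.8−20.0)
= 0.537 × 1.047^-2.20 = 0.537 × 0.9039 = 0.4854 d⁻¹.

k_d ≈ 0.485 d⁻¹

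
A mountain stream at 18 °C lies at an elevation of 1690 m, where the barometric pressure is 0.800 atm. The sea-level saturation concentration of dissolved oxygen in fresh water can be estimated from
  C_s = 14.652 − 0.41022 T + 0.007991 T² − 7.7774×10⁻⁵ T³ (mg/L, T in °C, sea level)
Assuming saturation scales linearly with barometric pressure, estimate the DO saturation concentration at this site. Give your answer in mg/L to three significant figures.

C_s ≈ 7.52 mg/L

At sea level: C_s = 14.652 − 0.41022×18 + 0.007991×18² − 7.7774×10⁻⁵×18³ = 9.404 mg/L.
Pressure correction: C_s' = 9.404 × 0.800 = 7.523 mg/L.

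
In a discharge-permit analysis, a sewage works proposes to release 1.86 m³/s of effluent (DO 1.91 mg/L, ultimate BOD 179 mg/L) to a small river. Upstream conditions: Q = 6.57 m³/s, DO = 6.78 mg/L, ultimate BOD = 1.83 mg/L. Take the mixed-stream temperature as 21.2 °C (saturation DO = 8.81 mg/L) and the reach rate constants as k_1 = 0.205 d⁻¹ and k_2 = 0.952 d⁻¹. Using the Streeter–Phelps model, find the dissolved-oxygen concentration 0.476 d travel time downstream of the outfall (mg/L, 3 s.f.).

DO ≈ 3.79 mg/L

Mixed DO = (6.57×6.78 + 1.86×1.91)/(6.57+1.86) = 48.10/8.430 = 5.705 mg/L.
Mixed L₀ = (6.57×1.83 + 1.86×179)/(8.430) = 345.0/8.430 = 40.92 mg/L.
Initial deficit D₀ = C_s − DO₀ = 8.81 − 5.705 = 3.105 mg/L.
D(0.476) = [0.205×40.92/(0.952−0.205)](e^(−0.205×0.476) − e^(−0.952×0.476)) + 3.105 e^(−0.952×0.476)
= 11.23 × (0.9070 − 0.6356) + 3.105 × 0.6356 = 5.021 mg/L.
DO = 8.81 − 5.021 = 3.789 mg/L.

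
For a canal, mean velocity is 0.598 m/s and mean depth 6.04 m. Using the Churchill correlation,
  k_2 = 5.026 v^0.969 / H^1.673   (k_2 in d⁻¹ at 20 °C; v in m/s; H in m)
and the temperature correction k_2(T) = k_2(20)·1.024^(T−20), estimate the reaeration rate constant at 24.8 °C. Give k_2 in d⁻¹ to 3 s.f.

k_2 ≈ 0.169 d⁻¹

k_2(20) = 5.026 × 0.598^0.969 / 6.04^1.673 = 5.026 × 0.6076 / 20.26 = 0.1507 d⁻¹.
k_2(24.8) = 0.1507 × 1.024^(24.8−20) = 0.1507 × 1.121 = 0.1689 d⁻¹.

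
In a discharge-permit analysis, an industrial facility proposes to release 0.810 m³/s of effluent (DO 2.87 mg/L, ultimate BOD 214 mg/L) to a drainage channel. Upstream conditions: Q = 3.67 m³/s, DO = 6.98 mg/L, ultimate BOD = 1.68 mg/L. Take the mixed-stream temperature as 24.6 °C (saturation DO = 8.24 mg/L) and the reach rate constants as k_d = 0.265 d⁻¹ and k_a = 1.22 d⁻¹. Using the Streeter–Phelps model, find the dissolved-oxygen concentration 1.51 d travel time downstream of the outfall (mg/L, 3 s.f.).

Mixed DO = (3.67×6.98 + 0.810×2.87)/(3.67+0.810) = 27.94/4.480 = 6.237 mg/L.
Mixed L₀ = (3.67×1.68 + 0.810×214)/(4.480) = 179.5/4.480 = 40.07 mg/L.
Initial deficit D₀ = C_s − DO₀ = 8.24 − 6.237 = 2.003 mg/L.
D(1.51) = [0.265×40.07/(1.22−0.265)](e^(−0.265×1.51) − e^(−1.22×1.51)) + 2.003 e^(−1.22×1.51)
= 11.12 × (0.6702 − 0.1585) + 2.003 × 0.1585 = 6.007 mg/L.
DO = 8.24 − 6.007 = 2.233 mg/L.

DO ≈ 2.23 mg/L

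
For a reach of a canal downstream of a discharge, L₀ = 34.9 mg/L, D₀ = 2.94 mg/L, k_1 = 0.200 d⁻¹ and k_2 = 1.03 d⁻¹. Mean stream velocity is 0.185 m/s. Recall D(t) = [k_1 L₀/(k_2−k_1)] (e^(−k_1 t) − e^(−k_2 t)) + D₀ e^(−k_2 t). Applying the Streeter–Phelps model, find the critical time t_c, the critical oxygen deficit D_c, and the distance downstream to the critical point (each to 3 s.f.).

At the critical point dD/dt = 0, so k_1 L₀ e^(−k_1 t) = k_2 D. Substituting D(t) from the Streeter–Phelps equation and solving for t gives
t_c = ln[(k_2/k_1)(1 − D₀(k_2−k_1)/(k_1 L₀))] / (k_2−k_1).
Here k_2−k_1 = 0.8300 d⁻¹ and 1 − D₀(k_2−k_1)/(k_1 L₀) = 1 − 2.94×0.8300/(0.200×34.9) = 0.6504, so
t_c = ln(5.150 × 0.6504) / 0.8300 = 1.209 / 0.8300 = 1.456 d.
D_c = (k_1/k_2) L₀ e^(−k_1 t_c) = (0.200/1.03) × 34.9 × e^(−0.200×1.456) = 0.1942 × 34.9 × 0.7473 = 5.064 mg/L.
x_c = v t_c = 0.185 m/s × 1.456 d × 86400 s/d = 23280 m ≈ 23.3 km.

t_c ≈ 1.46 d; D_c ≈ 5.06 mg/L; x_c ≈ 23.3 km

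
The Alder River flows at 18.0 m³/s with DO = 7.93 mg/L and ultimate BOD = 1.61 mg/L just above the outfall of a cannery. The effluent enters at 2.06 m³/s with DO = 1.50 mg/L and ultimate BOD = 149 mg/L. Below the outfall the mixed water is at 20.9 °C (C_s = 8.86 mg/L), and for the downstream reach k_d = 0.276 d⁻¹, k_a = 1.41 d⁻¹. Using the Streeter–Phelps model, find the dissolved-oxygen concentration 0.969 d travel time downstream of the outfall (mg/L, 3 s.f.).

Mixed DO = (18.0×7.93 + 2.06×1.50)/(18.0+2.06) = 145.8/20.06 = 7.270 mg/L.
Mixed L₀ = (18.0×1.61 + 2.06×149)/(20.06) = 335.9/20.06 = 16.75 mg/L.
Initial deficit D₀ = C_s − DO₀ = 8.86 − 7.270 = 1.590 mg/L.
D(0.969) = [0.276×16.75/(1.41−0.276)](e^(−0.276×0.969) − e^(−1.41×0.969)) + 1.590 e^(−1.41×0.969)
= 4.076 × (0.7653 − 0.2551) + 1.590 × 0.2551 = 2.485 mg/L.
DO = 8.86 − 2.485 = 6.375 mg/L.

DO ≈ 6.37 mg/L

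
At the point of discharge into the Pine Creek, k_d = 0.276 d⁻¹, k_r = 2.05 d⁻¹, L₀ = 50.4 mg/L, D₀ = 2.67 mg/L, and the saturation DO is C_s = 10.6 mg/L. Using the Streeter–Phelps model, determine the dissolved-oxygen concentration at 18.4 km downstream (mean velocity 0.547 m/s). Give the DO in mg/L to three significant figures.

Travel time t = x/v = 18.4 km / (0.547 m/s) = 18400 m / 0.547 m/s = 33640 s = 0.3893 d.
k_d L₀/(k_r−k_d) = 0.276×50.4/(2.05−0.276) = 13.91/1.774 = 7.841 mg/L.
e^(−k_d t) = e^(−0.276×0.3893) = 0.8981; e^(−k_r t) = e^(−2.05×0.3893) = 0.4502.
D = 7.841 × (0.8981 − 0.4502) + 2.67 × 0.4502 = 3.512 + 1.202 = 4.714 mg/L.
DO = C_s − D = 10.6 − 4.714 = 5.886 mg/L.

DO ≈ 5.89 mg/L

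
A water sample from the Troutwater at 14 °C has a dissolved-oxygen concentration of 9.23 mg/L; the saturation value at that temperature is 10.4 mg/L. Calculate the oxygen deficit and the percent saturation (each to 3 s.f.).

D = C_s − C = 10.4 − 9.23 = 1.17 mg/L.
% saturation = 9.23/10.4 × 100 = 88.8 %.

D ≈ 1.17 mg/L; 88.8 % saturation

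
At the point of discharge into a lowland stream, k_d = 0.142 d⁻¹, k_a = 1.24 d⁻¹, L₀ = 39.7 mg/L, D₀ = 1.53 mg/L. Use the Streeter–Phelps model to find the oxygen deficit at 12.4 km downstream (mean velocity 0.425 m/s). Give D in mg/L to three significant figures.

Travel time t = x/v = 12.4 km / (0.425 m/s) = 12400 m / 0.425 m/s = 29180 s = 0.3377 d.
k_d L₀/(k_a−k_d) = 0.142×39.7/(1.24−0.142) = 5.637/1.098 = 5.134 mg/L.
e^(−k_d t) = e^(−0.142×0.3377) = 0.9532; e^(−k_a t) = e^(−1.24×0.3377) = 0.6579.
D = 5.134 × (0.9532 − 0.6579) + 1.53 × 0.6579 = 1.516 + 1.007 = 2.523 mg/L.

D ≈ 2.52 mg/L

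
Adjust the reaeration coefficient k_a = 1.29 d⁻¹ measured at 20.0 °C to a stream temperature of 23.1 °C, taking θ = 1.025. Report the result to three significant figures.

k_a(T₂) = k_a(T₁) · θ^(T₂−T₁) = 1.29 × 1.025^(23.1−20.0)
= 1.29 × 1.025^3.10 = 1.29 × 1.080 = 1.393 d⁻¹.

k_a ≈ 1.39 d⁻¹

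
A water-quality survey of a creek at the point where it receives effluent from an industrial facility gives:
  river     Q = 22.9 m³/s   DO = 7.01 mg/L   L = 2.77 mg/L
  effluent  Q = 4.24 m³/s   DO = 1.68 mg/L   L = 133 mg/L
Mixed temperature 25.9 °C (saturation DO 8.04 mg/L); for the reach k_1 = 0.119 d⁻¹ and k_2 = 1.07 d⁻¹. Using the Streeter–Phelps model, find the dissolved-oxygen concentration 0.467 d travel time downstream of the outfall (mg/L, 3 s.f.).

DO ≈ 5.93 mg/L

Mixed DO = (22.9×7.01 + 4.24×1.68)/(22.9+4.24) = 167.7/27.14 = 6.177 mg/L.
Mixed L₀ = (22.9×2.77 + 4.24×133)/(27.14) = 627.4/27.14 = 23.12 mg/L.
Initial deficit D₀ = C_s − DO₀ = 8.04 − 6.177 = 1.863 mg/L.
D(0.467) = [0.119×23.12/(1.07−0.119)](e^(−0.119×0.467) − e^(−1.07×0.467)) + 1.863 e^(−1.07×0.467)
= 2.892 × (0.9459 − 0.6067) + 1.863 × 0.6067 = 2.111 mg/L.
DO = 8.04 − 2.111 = 5.929 mg/L.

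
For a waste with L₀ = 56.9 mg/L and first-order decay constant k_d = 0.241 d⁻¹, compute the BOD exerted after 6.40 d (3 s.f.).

y ≈ 44.7 mg/L

y_t = L₀(1 − e^(−k_d t)) = 56.9 × (1 − e^(−0.241×6.40))
= 56.9 × (1 − 0.2139) = 56.9 × 0.7861 = 44.73 mg/L.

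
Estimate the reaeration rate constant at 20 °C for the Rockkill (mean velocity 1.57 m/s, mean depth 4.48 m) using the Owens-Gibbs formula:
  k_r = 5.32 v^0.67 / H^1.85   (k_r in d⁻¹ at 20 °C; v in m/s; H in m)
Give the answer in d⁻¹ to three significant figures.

k_r ≈ 0.449 d⁻¹

k_r = 5.32 × 1.57^0.67 / 4.48^1.85 = 5.32 × 1.353 / 16.03 = 0.4491 d⁻¹.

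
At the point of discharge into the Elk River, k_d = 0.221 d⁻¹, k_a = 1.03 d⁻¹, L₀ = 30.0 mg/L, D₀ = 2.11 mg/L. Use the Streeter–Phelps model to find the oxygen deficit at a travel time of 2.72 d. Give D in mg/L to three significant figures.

k_d L₀/(k_a−k_d) = 0.221×30.0/(1.03−0.221) = 6.630/0.8090 = 8.195 mg/L.
e^(−k_d t) = e^(−0.221×2.720) = 0.5482; e^(−k_a t) = e^(−1.03×2.720) = 0.06071.
D = 8.195 × (0.5482 − 0.06071) + 2.11 × 0.06071 = 3.995 + 0.1281 = 4.123 mg/L.

D ≈ 4.12 mg/L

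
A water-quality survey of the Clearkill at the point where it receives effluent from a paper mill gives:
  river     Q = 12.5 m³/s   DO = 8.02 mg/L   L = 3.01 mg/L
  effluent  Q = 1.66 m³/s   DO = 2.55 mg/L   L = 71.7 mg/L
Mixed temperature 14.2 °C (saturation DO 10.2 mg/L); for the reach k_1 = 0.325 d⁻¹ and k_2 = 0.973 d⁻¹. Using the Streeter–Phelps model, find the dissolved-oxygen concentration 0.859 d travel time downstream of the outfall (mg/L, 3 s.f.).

Mixed DO = (12.5×8.02 + 1.66×2.55)/(12.5+1.66) = 104.5/14.16 = 7.379 mg/L.
Mixed L₀ = (12.5×3.01 + 1.66×71.7)/(14.16) = 156.6/14.16 = 11.06 mg/L.
Initial deficit D₀ = C_s − DO₀ = 10.2 − 7.379 = 2.821 mg/L.
D(0.859) = [0.325×11.06/(0.973−0.325)](e^(−0.325×0.859) − e^(−0.973×0.859)) + 2.821 e^(−0.973×0.859)
= 5.548 × (0.7564 − 0.4335) + 2.821 × 0.4335 = 3.015 mg/L.
DO = 10.2 − 3.015 = 7.185 mg/L.

DO ≈ 7.19 mg/L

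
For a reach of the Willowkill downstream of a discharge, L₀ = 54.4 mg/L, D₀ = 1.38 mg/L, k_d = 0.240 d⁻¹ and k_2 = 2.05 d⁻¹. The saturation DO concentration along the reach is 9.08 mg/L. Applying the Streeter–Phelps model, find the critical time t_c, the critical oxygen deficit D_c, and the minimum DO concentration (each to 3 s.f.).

t_c ≈ 1.07 d; D_c ≈ 4.93 mg/L; min DO ≈ 4.15 mg/L

At the critical point dD/dt = 0, so k_d L₀ e^(−k_d t) = k_2 D. Substituting D(t) from the Streeter–Phelps equation and solving for t gives
t_c = ln[(k_2/k_d)(1 − D₀(k_2−k_d)/(k_d L₀))] / (k_2−k_d).
Here k_2−k_d = 1.810 d⁻¹ and 1 − D₀(k_2−k_d)/(k_d L₀) = 1 − 1.38×1.810/(0.240×54.4) = 0.8087, so
t_c = ln(8.542 × 0.8087) / 1.810 = 1.933 / 1.810 = 1.068 d.
D_c = (k_d/k_2) L₀ e^(−k_d t_c) = (0.240/2.05) × 54.4 × e^(−0.240×1.068) = 0.1171 × 54.4 × 0.7739 = 4.929 mg/L.
Minimum DO = C_s − D_c = 9.08 − 4.929 = 4.151 mg/L.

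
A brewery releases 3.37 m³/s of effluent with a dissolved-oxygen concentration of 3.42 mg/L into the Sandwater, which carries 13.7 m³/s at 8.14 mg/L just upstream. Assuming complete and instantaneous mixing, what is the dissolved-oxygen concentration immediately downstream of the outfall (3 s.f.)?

7.21 mg/L

Flow-weighted mixing: C = (Q_r C_r + Q_w C_w)/(Q_r + Q_w)
= (13.7×8.14 + 3.37×3.42)/(13.7 + 3.37) = 123.0/17.07 = 7.208 mg/L.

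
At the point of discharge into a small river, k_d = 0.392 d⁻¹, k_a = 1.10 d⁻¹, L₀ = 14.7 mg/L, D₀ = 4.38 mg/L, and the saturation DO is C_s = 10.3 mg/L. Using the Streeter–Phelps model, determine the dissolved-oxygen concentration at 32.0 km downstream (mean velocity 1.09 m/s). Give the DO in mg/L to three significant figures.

Travel time t = x/v = 32.0 km / (1.09 m/s) = 32000 m / 1.09 m/s = 29360 s = 0.3398 d.
k_d L₀/(k_a−k_d) = 0.392×14.7/(1.10−0.392) = 5.762/0.7080 = 8.139 mg/L.
e^(−k_d t) = e^(−0.392×0.3398) = 0.8753; e^(−k_a t) = e^(−1.10×0.3398) = 0.6881.
D = 8.139 × (0.8753 − 0.6881) + 4.38 × 0.6881 = 1.523 + 3.014 = 4.537 mg/L.
DO = C_s − D = 10.3 − 4.537 = 5.763 mg/L.

DO ≈ 5.76 mg/L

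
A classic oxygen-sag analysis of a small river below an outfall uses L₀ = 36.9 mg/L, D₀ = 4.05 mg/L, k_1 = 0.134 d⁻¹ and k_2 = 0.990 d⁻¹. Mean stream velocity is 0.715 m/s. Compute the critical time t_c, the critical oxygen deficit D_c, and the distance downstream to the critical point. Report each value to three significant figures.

t_c ≈ 0.925 d; D_c ≈ 4.41 mg/L; x_c ≈ 57.2 km

With k_2/k_1 = 7.388 and 1 − D₀(k_2−k_1)/(k_1 L₀) = 0.2989,
t_c = ln(7.388 × 0.2989) / (0.990 − 0.134) = ln(2.208) / 0.8560 = 0.7921/0.8560 = 0.9254 d.
L(t_c) = L₀ e^(−k_1 t_c) = 36.9 × 0.8834 = 32.60 mg/L, and at the critical point k_2 D_c = k_1 L, so D_c = (0.134/0.990) × 32.60 = 4.412 mg/L.
x_c = v t_c = 0.715 m/s × 0.9254 d × 86400 s/d = 57170 m ≈ 57.2 km.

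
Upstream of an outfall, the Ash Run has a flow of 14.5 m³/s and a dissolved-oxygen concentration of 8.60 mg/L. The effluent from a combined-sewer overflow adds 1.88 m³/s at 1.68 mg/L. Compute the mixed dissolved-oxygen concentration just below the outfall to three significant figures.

7.81 mg/L

Flow-weighted mixing: C = (Q_r C_r + Q_w C_w)/(Q_r + Q_w)
= (14.5×8.60 + 1.88×1.68)/(14.5 + 1.88) = 127.9/16.38 = 7.806 mg/L.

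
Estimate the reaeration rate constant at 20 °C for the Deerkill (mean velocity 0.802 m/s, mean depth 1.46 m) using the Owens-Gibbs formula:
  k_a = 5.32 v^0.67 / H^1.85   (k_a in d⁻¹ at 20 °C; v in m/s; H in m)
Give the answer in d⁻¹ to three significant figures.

k_a ≈ 2.28 d⁻¹

k_a = 5.32 × 0.802^0.67 / 1.46^1.85 = 5.32 × 0.8626 / 2.014 = 2.279 d⁻¹.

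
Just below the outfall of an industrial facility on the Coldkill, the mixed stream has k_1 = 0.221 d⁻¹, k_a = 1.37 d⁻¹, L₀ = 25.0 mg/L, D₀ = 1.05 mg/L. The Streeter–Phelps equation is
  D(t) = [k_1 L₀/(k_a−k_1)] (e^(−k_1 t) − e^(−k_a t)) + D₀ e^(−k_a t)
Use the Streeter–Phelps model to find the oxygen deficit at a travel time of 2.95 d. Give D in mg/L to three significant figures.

D ≈ 2.44 mg/L

k_1 L₀/(k_a−k_1) = 0.221×25.0/(1.37−0.221) = 5.525/1.149 = 4.809 mg/L.
e^(−k_1 t) = e^(−0.221×2.950) = 0.5210; e^(−k_a t) = e^(−1.37×2.950) = 0.01757.
D = 4.809 × (0.5210 − 0.01757) + 1.05 × 0.01757 = 2.421 + 0.01845 = 2.439 mg/L.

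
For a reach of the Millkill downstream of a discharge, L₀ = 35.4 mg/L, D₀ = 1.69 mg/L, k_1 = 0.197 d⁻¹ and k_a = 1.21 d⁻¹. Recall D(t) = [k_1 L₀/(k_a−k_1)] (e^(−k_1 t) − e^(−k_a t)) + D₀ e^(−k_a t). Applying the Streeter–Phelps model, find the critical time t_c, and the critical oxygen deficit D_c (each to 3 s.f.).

t_c = [1/(k_a−k_1)] ln[(k_a/k_1)(1 − D₀(k_a−k_1)/(k_1 L₀))]
= [1/(1.21−0.197)] ln[(1.21/0.197)(1 − 1.69×1.013/(0.197×35.4))]
= (1/1.013) ln[6.142 × 0.7545] = 0.9872 × ln(4.634) = 0.9872 × 1.533 = 1.514 d.
D_c = (k_1/k_a) L₀ e^(−k_1 t_c) = (0.197/1.21) × 35.4 × e^(−0.197×1.514) = 0.1628 × 35.4 × 0.7421 = 4.277 mg/L.

t_c ≈ 1.51 d; D_c ≈ 4.28 mg/L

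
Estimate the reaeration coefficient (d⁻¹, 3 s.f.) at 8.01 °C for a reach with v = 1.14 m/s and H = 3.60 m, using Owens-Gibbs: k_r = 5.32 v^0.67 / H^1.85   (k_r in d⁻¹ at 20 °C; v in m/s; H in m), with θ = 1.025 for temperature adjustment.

k_r(20) = 5.32 × 1.14^0.67 / 3.60^1.85 = 5.32 × 1.092 / 10.69 = 0.5431 d⁻¹.
k_r(8.01) = 0.5431 × 1.025^(8.01−20) = 0.5431 × 0.7437 = 0.4039 d⁻¹.

k_r ≈ 0.404 d⁻¹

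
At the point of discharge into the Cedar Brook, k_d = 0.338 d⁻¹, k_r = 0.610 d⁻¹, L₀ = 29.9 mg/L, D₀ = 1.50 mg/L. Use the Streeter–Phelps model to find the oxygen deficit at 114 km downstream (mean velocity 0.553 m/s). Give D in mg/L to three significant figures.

Travel time t = x/v = 114 km / (0.553 m/s) = 114000 m / 0.553 m/s = 206100 s = 2.386 d.
k_d L₀/(k_r−k_d) = 0.338×29.9/(0.610−0.338) = 10.11/0.2720 = 37.16 mg/L.
e^(−k_d t) = e^(−0.338×2.386) = 0.4464; e^(−k_r t) = e^(−0.610×2.386) = 0.2333.
D = 37.16 × (0.4464 − 0.2333) + 1.50 × 0.2333 = 7.919 + 0.3499 = 8.269 mg/L.

D ≈ 8.27 mg/L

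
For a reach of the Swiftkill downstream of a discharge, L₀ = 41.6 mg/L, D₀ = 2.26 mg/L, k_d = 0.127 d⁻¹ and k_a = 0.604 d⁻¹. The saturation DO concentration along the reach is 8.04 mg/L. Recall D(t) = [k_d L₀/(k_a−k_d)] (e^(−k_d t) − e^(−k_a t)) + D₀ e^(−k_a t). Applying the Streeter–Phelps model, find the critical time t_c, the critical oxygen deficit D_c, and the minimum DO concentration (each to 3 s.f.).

t_c ≈ 2.79 d; D_c ≈ 6.14 mg/L; min DO ≈ 1.90 mg/L

t_c = [1/(k_a−k_d)] ln[(k_a/k_d)(1 − D₀(k_a−k_d)/(k_d L₀))]
= [1/(0.604−0.127)] ln[(0.604/0.127)(1 − 2.26×0.4770/(0.127×41.6))]
= (1/0.4770) ln[4.756 × 0.7960] = 2.096 × ln(3.785) = 2.096 × 1.331 = 2.791 d.
D_c = (k_d/k_a) L₀ e^(−k_d t_c) = (0.127/0.604) × 41.6 × e^(−0.127×2.791) = 0.2103 × 41.6 × 0.7016 = 6.137 mg/L.
Minimum DO = C_s − D_c = 8.04 − 6.137 = 1.903 mg/L.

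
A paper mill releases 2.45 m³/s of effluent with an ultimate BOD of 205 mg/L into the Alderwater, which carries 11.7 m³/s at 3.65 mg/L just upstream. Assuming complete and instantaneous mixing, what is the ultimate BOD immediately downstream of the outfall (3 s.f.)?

Flow-weighted mixing: C = (Q_r C_r + Q_w C_w)/(Q_r + Q_w)
= (11.7×3.65 + 2.45×205)/(11.7 + 2.45) = 545.0/14.15 = 38.51 mg/L.

38.5 mg/L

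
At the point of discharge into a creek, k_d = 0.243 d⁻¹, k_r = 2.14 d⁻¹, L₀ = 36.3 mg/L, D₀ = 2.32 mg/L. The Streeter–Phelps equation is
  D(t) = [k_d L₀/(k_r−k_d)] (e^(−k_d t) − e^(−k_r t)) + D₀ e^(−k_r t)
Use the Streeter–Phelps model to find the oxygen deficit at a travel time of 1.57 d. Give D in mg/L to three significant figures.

k_d L₀/(k_r−k_d) = 0.243×36.3/(2.14−0.243) = 8.821/1.897 = 4.650 mg/L.
e^(−k_d t) = e^(−0.243×1.570) = 0.6828; e^(−k_r t) = e^(−2.14×1.570) = 0.03474.
D = 4.650 × (0.6828 − 0.03474) + 2.32 × 0.03474 = 3.014 + 0.08060 = 3.094 mg/L.

D ≈ 3.09 mg/L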